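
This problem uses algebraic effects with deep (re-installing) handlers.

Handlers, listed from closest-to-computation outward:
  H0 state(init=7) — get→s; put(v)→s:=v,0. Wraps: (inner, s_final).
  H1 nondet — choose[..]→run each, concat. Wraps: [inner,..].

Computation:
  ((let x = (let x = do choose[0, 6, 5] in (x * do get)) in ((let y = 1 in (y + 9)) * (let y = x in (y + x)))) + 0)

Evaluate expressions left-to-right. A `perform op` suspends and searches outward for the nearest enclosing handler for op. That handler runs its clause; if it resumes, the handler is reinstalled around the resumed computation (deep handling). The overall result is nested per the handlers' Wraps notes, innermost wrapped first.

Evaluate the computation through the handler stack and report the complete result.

Evaluation trace:
choose[0, 6, 5] @ H1
  branch[0] choose=0:
    get @ H0 ⇒ 7
    H0 returns (0, 7)
    H1 returns [(0, 7)]
  branch[1] choose=6:
    get @ H0 ⇒ 7
    H0 returns (840, 7)
    H1 returns [(840, 7)]
  branch[2] choose=5:
    get @ H0 ⇒ 7
    H0 returns (700, 7)
    H1 returns [(700, 7)]
= [(0, 7), (840, 7), (700, 7)]

Answer: [(0, 7), (840, 7), (700, 7)]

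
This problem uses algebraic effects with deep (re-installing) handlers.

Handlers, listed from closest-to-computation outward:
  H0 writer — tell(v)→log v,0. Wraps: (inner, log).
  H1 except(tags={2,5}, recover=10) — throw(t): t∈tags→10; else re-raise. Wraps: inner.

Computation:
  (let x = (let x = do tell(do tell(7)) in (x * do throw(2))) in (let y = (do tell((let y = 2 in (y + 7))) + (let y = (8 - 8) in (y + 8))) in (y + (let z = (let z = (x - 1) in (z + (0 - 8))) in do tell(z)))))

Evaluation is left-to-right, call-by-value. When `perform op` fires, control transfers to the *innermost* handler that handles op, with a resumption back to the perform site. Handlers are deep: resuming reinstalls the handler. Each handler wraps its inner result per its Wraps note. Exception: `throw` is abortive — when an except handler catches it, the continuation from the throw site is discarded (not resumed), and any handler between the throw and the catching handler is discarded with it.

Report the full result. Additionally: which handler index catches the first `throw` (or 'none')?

Step-by-step:
tell(7) @ H0 ⇒ log+=7
tell(0) @ H0 ⇒ log+=0
throw(2) @ H1 caught ⇒ 10
= 10

Answer: 10 ; first throw caught by: H1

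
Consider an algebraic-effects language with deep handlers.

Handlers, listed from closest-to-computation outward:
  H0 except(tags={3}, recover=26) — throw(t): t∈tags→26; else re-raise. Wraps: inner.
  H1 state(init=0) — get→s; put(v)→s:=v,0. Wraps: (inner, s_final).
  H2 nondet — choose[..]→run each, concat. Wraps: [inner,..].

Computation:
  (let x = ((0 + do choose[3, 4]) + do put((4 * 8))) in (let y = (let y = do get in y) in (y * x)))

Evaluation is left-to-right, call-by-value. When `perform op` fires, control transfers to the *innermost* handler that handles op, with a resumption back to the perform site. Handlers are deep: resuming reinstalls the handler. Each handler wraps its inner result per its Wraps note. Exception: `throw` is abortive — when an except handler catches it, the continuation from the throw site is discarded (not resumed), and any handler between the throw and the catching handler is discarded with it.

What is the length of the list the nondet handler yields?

Answer: 2

Step-by-step:
choose[3, 4] @ H2
  branch[0] choose=3:
    put(32) @ H1 ⇒ s:=32
    get @ H1 ⇒ 32
    H0 returns 96
    H1 returns (96, 32)
    H2 returns [(96, 32)]
  branch[1] choose=4:
    put(32) @ H1 ⇒ s:=32
    get @ H1 ⇒ 32
    H0 returns 128
    H1 returns (128, 32)
    H2 returns [(128, 32)]
= [(96, 32), (128, 32)]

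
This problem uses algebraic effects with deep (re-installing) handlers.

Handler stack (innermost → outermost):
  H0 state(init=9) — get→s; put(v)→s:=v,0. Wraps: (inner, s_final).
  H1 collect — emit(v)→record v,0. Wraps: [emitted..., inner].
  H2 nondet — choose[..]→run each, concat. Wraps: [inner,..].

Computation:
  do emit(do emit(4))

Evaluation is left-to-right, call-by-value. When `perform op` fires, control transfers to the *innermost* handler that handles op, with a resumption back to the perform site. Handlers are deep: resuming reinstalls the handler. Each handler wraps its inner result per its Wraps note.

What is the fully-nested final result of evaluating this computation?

Answer: [[4, 0, (0, 9)]]

Step-by-step:
emit(4) @ H1 ⇒ out+=4
emit(0) @ H1 ⇒ out+=0
H0 returns (0, 9)
H1 returns [4, 0, (0, 9)]
H2 returns [[4, 0, (0, 9)]]
= [[4, 0, (0, 9)]]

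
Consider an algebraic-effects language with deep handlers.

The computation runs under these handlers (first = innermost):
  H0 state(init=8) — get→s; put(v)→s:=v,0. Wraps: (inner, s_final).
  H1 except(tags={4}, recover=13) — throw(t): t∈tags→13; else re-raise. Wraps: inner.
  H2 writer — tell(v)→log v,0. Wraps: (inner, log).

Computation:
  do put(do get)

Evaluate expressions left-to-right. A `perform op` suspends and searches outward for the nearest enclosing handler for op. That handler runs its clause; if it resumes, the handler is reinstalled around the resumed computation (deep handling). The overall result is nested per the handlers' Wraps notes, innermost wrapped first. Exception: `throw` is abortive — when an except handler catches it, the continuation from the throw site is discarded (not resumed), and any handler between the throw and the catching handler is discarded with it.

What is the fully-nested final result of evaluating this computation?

Evaluation trace:
get @ H0 ⇒ 8
put(8) @ H0 ⇒ s:=8
H0 returns (0, 8)
H1 returns (0, 8)
H2 returns ((0, 8), ())
= ((0, 8), ())

Answer: ((0, 8), ())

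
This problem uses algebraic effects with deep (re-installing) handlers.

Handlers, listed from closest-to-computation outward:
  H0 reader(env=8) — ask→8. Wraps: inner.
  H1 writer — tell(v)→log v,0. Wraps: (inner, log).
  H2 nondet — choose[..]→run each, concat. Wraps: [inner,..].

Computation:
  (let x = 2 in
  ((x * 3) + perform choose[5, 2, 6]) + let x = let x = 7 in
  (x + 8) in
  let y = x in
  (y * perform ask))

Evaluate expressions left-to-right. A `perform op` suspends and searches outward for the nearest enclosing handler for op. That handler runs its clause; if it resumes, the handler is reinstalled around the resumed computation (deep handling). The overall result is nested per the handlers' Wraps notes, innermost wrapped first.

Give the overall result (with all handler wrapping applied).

Answer: [(131, ()), (128, ()), (132, ())]

Step-by-step:
choose[5, 2, 6] @ H2
  branch[0] choose=5:
    ask @ H0 ⇒ 8
    H0 returns 131
    H1 returns (131, ())
    H2 returns [(131, ())]
  branch[1] choose=2:
    ask @ H0 ⇒ 8
    H0 returns 128
    H1 returns (128, ())
    H2 returns [(128, ())]
  branch[2] choose=6:
    ask @ H0 ⇒ 8
    H0 returns 132
    H1 returns (132, ())
    H2 returns [(132, ())]
= [(131, ()), (128, ()), (132, ())]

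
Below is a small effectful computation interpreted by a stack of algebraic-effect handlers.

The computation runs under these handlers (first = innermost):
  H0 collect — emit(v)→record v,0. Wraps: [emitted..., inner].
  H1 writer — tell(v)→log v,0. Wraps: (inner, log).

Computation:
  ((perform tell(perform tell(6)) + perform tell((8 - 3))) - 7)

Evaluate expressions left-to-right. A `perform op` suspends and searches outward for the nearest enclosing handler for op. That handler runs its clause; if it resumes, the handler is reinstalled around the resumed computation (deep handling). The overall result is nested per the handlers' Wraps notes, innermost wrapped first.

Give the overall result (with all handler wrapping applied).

Working:
tell(6) @ H1 ⇒ log+=6
tell(0) @ H1 ⇒ log+=0
tell(5) @ H1 ⇒ log+=5
H0 returns [-7]
H1 returns ([-7], (6, 0, 5))
= ([-7], (6, 0, 5))

Answer: ([-7], (6, 0, 5))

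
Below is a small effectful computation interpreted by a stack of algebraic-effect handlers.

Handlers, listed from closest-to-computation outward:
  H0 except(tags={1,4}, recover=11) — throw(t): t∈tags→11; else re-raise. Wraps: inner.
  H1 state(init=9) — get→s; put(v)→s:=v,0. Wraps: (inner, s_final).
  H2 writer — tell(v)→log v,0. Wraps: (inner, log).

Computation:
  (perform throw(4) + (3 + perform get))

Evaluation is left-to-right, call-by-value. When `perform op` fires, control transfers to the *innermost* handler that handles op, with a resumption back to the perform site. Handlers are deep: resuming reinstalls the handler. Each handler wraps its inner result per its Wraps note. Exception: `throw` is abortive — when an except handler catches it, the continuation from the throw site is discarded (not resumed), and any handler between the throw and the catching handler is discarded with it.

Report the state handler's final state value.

Answer: 9

Evaluation trace:
throw(4) @ H0 caught ⇒ 11
H1 returns (11, 9)
H2 returns ((11, 9), ())
= ((11, 9), ())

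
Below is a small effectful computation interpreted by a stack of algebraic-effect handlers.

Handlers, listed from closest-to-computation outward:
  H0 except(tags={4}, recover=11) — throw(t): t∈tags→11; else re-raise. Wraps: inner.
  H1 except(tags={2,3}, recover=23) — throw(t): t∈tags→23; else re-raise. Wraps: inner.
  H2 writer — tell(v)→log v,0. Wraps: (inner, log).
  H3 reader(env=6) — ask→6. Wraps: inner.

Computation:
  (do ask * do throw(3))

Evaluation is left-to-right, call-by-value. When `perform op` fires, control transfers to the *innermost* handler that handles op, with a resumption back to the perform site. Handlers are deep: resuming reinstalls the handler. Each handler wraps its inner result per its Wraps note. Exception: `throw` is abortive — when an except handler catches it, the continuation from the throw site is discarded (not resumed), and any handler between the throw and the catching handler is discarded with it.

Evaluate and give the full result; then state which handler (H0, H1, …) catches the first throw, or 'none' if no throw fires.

Answer: (23, ()) ; first throw caught by: H1

Step-by-step:
ask @ H3 ⇒ 6
throw(3) @ H0 re-raised
throw(3) @ H1 caught ⇒ 23
H2 returns (23, ())
H3 returns (23, ())
= (23, ())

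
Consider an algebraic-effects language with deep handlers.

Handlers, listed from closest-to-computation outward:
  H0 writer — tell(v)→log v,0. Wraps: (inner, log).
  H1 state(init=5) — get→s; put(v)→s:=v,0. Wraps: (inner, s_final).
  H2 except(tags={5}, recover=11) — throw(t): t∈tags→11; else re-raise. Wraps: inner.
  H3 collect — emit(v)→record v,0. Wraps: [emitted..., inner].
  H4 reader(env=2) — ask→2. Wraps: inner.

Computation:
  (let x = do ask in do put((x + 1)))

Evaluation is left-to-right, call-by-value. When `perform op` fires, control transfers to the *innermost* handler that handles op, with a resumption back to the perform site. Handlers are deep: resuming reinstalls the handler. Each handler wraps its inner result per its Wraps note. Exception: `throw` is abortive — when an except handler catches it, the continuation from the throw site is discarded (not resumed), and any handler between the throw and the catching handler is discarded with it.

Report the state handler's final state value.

Working:
ask @ H4 ⇒ 2
put(3) @ H1 ⇒ s:=3
H0 returns (0, ())
H1 returns ((0, ()), 3)
H2 returns ((0, ()), 3)
H3 returns [((0, ()), 3)]
H4 returns [((0, ()), 3)]
= [((0, ()), 3)]

Answer: 3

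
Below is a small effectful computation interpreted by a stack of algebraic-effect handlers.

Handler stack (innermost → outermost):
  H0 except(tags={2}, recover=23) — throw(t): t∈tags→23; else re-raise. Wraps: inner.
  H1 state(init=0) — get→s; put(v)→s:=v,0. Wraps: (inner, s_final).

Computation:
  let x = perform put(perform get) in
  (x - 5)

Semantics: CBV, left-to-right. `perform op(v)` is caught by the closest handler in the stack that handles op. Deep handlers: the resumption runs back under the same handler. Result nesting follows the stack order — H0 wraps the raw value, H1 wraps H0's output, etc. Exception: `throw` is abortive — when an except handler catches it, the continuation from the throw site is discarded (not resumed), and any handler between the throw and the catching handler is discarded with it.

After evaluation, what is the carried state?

Answer: 0

Working:
get @ H1 ⇒ 0
put(0) @ H1 ⇒ s:=0
H0 returns -5
H1 returns (-5, 0)
= (-5, 0)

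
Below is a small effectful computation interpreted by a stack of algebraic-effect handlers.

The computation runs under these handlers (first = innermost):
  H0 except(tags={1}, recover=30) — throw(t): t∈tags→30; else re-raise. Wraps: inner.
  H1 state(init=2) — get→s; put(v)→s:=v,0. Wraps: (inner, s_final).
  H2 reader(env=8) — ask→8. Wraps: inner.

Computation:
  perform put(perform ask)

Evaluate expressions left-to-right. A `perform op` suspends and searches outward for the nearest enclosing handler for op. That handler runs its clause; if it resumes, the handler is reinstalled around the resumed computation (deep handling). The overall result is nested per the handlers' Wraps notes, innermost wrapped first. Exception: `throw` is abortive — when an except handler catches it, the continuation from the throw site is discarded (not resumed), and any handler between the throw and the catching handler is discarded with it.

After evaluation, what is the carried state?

Answer: 8

Evaluation trace:
ask @ H2 ⇒ 8
put(8) @ H1 ⇒ s:=8
H0 returns 0
H1 returns (0, 8)
H2 returns (0, 8)
= (0, 8)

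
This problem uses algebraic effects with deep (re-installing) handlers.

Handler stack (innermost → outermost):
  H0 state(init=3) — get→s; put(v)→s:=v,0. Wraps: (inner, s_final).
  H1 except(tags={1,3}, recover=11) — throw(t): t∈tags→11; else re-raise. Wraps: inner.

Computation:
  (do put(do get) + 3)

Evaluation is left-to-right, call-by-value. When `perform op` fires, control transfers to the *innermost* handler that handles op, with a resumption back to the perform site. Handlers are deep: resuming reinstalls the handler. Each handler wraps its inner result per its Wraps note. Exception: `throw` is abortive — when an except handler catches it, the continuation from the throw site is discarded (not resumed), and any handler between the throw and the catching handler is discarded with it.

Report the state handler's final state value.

Answer: 3

Evaluation trace:
get @ H0 ⇒ 3
put(3) @ H0 ⇒ s:=3
H0 returns (3, 3)
H1 returns (3, 3)
= (3, 3)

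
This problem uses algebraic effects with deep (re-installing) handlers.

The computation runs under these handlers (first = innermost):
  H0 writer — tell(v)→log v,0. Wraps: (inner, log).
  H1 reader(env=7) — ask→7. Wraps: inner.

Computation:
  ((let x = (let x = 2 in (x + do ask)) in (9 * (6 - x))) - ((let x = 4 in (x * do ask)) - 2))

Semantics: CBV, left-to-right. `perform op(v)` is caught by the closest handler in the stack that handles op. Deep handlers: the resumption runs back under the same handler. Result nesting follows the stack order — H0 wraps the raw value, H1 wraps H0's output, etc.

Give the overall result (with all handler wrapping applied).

Answer: (-53, ())

Evaluation trace:
ask @ H1 ⇒ 7
ask @ H1 ⇒ 7
H0 returns (-53, ())
H1 returns (-53, ())
= (-53, ())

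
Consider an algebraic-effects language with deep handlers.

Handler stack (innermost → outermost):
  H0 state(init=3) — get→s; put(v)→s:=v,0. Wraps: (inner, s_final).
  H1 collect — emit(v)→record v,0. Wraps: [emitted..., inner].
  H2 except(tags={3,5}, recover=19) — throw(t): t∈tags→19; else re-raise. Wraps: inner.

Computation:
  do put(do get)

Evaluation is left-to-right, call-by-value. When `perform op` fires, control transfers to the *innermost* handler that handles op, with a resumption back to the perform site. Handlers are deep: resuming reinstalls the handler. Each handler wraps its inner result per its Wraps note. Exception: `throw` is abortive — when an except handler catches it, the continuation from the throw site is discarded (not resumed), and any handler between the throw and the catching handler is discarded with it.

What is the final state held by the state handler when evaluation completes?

Step-by-step:
get @ H0 ⇒ 3
put(3) @ H0 ⇒ s:=3
H0 returns (0, 3)
H1 returns [(0, 3)]
H2 returns [(0, 3)]
= [(0, 3)]

Answer: 3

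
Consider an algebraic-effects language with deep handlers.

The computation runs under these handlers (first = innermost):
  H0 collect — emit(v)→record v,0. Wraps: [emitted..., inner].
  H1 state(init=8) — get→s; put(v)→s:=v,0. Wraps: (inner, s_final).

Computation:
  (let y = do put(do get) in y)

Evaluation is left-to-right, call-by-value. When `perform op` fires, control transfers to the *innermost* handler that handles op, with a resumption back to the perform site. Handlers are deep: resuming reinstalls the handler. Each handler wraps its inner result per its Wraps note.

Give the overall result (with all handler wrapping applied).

Step-by-step:
get @ H1 ⇒ 8
put(8) @ H1 ⇒ s:=8
H0 returns [0]
H1 returns ([0], 8)
= ([0], 8)

Answer: ([0], 8)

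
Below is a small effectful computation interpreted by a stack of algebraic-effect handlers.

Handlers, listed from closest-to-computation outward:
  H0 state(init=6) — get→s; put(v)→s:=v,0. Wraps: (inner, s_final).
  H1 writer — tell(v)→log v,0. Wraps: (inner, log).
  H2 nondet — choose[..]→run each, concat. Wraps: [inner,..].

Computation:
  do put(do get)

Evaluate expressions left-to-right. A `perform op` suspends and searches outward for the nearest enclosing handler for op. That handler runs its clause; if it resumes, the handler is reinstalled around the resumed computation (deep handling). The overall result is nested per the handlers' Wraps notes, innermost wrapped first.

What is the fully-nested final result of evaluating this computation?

Answer: [((0, 6), ())]

Step-by-step:
get @ H0 ⇒ 6
put(6) @ H0 ⇒ s:=6
H0 returns (0, 6)
H1 returns ((0, 6), ())
H2 returns [((0, 6), ())]
= [((0, 6), ())]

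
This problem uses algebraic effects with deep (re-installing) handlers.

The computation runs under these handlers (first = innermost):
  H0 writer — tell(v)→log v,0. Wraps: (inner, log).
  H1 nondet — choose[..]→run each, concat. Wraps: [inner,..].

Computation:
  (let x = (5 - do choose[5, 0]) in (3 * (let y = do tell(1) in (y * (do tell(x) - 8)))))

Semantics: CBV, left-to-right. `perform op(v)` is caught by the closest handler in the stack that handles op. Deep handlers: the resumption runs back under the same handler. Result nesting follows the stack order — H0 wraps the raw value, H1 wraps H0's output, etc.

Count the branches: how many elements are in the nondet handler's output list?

Working:
choose[5, 0] @ H1
  branch[0] choose=5:
    tell(1) @ H0 ⇒ log+=1
    tell(0) @ H0 ⇒ log+=0
    H0 returns (0, (1, 0))
    H1 returns [(0, (1, 0))]
  branch[1] choose=0:
    tell(1) @ H0 ⇒ log+=1
    tell(5) @ H0 ⇒ log+=5
    H0 returns (0, (1, 5))
    H1 returns [(0, (1, 5))]
= [(0, (1, 0)), (0, (1, 5))]

Answer: 2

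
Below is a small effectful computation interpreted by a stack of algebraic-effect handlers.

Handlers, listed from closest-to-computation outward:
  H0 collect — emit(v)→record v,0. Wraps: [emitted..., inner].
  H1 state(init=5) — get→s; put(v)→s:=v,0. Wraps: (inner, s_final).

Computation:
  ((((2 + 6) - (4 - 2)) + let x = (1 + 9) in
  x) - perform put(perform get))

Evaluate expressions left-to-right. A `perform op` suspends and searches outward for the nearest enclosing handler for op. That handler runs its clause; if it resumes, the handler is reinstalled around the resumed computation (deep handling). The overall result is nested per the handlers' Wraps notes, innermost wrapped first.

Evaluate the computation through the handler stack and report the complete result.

Working:
get @ H1 ⇒ 5
put(5) @ H1 ⇒ s:=5
H0 returns [16]
H1 returns ([16], 5)
= ([16], 5)

Answer: ([16], 5)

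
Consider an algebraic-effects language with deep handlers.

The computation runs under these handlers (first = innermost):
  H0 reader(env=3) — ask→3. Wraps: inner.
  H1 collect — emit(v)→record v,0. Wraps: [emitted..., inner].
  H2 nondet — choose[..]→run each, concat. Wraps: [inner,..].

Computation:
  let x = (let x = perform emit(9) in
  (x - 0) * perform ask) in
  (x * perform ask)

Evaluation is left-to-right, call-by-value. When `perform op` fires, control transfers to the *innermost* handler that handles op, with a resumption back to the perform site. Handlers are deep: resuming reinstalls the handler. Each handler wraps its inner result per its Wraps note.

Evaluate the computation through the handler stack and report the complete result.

Evaluation trace:
emit(9) @ H1 ⇒ out+=9
ask @ H0 ⇒ 3
ask @ H0 ⇒ 3
H0 returns 0
H1 returns [9, 0]
H2 returns [[9, 0]]
= [[9, 0]]

Answer: [[9, 0]]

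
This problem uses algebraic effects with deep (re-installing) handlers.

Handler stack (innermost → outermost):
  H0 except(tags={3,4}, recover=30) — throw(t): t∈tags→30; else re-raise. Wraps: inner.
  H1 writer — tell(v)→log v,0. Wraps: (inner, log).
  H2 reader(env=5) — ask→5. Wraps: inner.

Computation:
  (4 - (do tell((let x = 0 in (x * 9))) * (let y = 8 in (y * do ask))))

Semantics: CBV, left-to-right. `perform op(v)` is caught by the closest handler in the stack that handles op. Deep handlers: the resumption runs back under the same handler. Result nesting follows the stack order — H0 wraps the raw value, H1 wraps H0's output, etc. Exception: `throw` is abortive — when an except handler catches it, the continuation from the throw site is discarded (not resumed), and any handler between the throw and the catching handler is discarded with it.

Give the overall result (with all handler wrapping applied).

Answer: (4, (0))

Step-by-step:
tell(0) @ H1 ⇒ log+=0
ask @ H2 ⇒ 5
H0 returns 4
H1 returns (4, (0))
H2 returns (4, (0))
= (4, (0))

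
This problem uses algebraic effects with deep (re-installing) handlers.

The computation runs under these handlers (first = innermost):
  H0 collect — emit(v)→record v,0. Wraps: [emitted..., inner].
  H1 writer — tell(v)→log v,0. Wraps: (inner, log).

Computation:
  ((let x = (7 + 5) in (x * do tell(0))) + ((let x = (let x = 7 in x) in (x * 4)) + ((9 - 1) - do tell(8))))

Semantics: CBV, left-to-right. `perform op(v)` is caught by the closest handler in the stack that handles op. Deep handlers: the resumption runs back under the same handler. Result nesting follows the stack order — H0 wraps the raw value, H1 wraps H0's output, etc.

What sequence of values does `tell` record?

Answer: (0, 8)

Working:
tell(0) @ H1 ⇒ log+=0
tell(8) @ H1 ⇒ log+=8
H0 returns [36]
H1 returns ([36], (0, 8))
= ([36], (0, 8))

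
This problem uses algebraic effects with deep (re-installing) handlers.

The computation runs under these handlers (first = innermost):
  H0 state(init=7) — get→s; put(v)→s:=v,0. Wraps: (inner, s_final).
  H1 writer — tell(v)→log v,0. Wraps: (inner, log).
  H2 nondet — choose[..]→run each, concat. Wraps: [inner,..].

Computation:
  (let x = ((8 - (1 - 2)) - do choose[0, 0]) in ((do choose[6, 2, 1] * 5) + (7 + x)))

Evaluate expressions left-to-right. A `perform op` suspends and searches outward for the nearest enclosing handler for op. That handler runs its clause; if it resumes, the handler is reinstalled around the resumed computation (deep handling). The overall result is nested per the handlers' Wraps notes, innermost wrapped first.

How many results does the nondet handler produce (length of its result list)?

Answer: 6

Step-by-step:
choose[0, 0] @ H2
  branch[0] choose=0:
    choose[6, 2, 1] @ H2
      branch[0] choose=6:
        H0 returns (46, 7)
        H1 returns ((46, 7), ())
        H2 returns [((46, 7), ())]
      branch[1] choose=2:
        H0 returns (26, 7)
        H1 returns ((26, 7), ())
        H2 returns [((26, 7), ())]
      branch[2] choose=1:
        H0 returns (21, 7)
        H1 returns ((21, 7), ())
        H2 returns [((21, 7), ())]
  branch[1] choose=0:
    choose[6, 2, 1] @ H2
      branch[0] choose=6:
        H0 returns (46, 7)
        H1 returns ((46, 7), ())
        H2 returns [((46, 7), ())]
      branch[1] choose=2:
        H0 returns (26, 7)
        H1 returns ((26, 7), ())
        H2 returns [((26, 7), ())]
      branch[2] choose=1:
        H0 returns (21, 7)
        H1 returns ((21, 7), ())
        H2 returns [((21, 7), ())]
= [((46, 7), ()), ((26, 7), ()), ((21, 7), ()), ((46, 7), ()), ((26, 7), ()), ((21, 7), ())]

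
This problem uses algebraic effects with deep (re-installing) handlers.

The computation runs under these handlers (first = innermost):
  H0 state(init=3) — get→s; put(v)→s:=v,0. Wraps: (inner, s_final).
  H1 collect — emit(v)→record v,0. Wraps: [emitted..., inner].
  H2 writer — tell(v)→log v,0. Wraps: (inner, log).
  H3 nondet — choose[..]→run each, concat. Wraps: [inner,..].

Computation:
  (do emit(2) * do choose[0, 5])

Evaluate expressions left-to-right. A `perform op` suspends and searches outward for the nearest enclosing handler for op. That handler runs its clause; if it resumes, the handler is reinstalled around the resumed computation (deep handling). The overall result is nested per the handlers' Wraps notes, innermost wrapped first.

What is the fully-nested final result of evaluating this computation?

Answer: [([2, (0, 3)], ()), ([2, (0, 3)], ())]

Working:
emit(2) @ H1 ⇒ out+=2
choose[0, 5] @ H3
  branch[0] choose=0:
    H0 returns (0, 3)
    H1 returns [2, (0, 3)]
    H2 returns ([2, (0, 3)], ())
    H3 returns [([2, (0, 3)], ())]
  branch[1] choose=5:
    H0 returns (0, 3)
    H1 returns [2, (0, 3)]
    H2 returns ([2, (0, 3)], ())
    H3 returns [([2, (0, 3)], ())]
= [([2, (0, 3)], ()), ([2, (0, 3)], ())]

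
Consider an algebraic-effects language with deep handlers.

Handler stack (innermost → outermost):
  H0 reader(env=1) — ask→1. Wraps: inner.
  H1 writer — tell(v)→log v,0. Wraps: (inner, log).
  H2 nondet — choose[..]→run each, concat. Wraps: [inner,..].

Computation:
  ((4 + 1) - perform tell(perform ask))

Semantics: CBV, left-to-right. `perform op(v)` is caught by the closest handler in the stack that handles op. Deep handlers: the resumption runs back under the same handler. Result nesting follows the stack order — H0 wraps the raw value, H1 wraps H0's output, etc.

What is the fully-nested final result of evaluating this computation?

Working:
ask @ H0 ⇒ 1
tell(1) @ H1 ⇒ log+=1
H0 returns 5
H1 returns (5, (1))
H2 returns [(5, (1))]
= [(5, (1))]

Answer: [(5, (1))]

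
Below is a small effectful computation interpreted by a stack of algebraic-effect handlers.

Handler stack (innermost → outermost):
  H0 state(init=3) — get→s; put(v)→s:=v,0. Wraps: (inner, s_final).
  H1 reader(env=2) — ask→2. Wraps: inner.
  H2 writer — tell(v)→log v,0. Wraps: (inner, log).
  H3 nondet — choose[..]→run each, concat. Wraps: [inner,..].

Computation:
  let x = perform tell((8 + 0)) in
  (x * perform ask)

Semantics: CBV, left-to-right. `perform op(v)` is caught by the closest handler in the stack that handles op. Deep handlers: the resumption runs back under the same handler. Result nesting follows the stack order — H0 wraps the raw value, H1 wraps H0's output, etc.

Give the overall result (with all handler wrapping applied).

Answer: [((0, 3), (8))]

Step-by-step:
tell(8) @ H2 ⇒ log+=8
ask @ H1 ⇒ 2
H0 returns (0, 3)
H1 returns (0, 3)
H2 returns ((0, 3), (8))
H3 returns [((0, 3), (8))]
= [((0, 3), (8))]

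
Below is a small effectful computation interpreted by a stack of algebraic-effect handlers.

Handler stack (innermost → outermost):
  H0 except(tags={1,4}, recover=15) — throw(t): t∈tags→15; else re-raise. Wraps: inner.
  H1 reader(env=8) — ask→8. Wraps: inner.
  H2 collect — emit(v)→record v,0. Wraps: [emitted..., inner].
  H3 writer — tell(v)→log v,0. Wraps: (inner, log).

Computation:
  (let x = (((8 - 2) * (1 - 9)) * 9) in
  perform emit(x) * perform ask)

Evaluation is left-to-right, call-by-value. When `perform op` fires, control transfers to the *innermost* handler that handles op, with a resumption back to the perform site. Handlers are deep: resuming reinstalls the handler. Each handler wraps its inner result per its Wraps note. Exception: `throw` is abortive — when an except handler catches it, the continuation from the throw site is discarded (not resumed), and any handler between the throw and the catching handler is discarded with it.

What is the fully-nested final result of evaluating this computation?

Evaluation trace:
emit(-432) @ H2 ⇒ out+=-432
ask @ H1 ⇒ 8
H0 returns 0
H1 returns 0
H2 returns [-432, 0]
H3 returns ([-432, 0], ())
= ([-432, 0], ())

Answer: ([-432, 0], ())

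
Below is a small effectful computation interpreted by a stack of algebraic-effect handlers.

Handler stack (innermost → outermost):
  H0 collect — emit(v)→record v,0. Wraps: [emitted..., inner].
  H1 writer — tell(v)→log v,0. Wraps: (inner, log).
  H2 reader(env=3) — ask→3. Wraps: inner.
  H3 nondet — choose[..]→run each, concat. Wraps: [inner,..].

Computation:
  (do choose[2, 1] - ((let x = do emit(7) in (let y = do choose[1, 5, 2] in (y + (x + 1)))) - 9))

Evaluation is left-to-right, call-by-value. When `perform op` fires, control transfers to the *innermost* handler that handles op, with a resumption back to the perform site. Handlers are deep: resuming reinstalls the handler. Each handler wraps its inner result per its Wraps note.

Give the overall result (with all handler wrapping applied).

Step-by-step:
choose[2, 1] @ H3
  branch[0] choose=2:
    emit(7) @ H0 ⇒ out+=7
    choose[1, 5, 2] @ H3
      branch[0] choose=1:
        H0 returns [7, 9]
        H1 returns ([7, 9], ())
        H2 returns ([7, 9], ())
        H3 returns [([7, 9], ())]
      branch[1] choose=5:
        H0 returns [7, 5]
        H1 returns ([7, 5], ())
        H2 returns ([7, 5], ())
        H3 returns [([7, 5], ())]
      branch[2] choose=2:
        H0 returns [7, 8]
        H1 returns ([7, 8], ())
        H2 returns ([7, 8], ())
        H3 returns [([7, 8], ())]
  branch[1] choose=1:
    emit(7) @ H0 ⇒ out+=7
    choose[1, 5, 2] @ H3
      branch[0] choose=1:
        H0 returns [7, 8]
        H1 returns ([7, 8], ())
        H2 returns ([7, 8], ())
        H3 returns [([7, 8], ())]
      branch[1] choose=5:
        H0 returns [7, 4]
        H1 returns ([7, 4], ())
        H2 returns ([7, 4], ())
        H3 returns [([7, 4], ())]
      branch[2] choose=2:
        H0 returns [7, 7]
        H1 returns ([7, 7], ())
        H2 returns ([7, 7], ())
        H3 returns [([7, 7], ())]
= [([7, 9], ()), ([7, 5], ()), ([7, 8], ()), ([7, 8], ()), ([7, 4], ()), ([7, 7], ())]

Answer: [([7, 9], ()), ([7, 5], ()), ([7, 8], ()), ([7, 8], ()), ([7, 4], ()), ([7, 7], ())]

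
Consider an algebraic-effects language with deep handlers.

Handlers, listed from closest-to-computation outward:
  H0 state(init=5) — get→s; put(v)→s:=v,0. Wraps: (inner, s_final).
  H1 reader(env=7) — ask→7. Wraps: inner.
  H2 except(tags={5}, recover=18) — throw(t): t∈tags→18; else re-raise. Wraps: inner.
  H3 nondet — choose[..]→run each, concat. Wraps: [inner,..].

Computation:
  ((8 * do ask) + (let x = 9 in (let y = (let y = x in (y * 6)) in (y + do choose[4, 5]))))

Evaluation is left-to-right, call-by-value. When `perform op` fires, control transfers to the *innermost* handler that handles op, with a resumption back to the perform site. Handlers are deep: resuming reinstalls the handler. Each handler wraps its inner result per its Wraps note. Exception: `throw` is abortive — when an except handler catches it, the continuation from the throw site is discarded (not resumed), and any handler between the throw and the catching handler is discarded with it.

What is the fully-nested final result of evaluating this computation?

Working:
ask @ H1 ⇒ 7
choose[4, 5] @ H3
  branch[0] choose=4:
    H0 returns (114, 5)
    H1 returns (114, 5)
    H2 returns (114, 5)
    H3 returns [(114, 5)]
  branch[1] choose=5:
    H0 returns (115, 5)
    H1 returns (115, 5)
    H2 returns (115, 5)
    H3 returns [(115, 5)]
= [(114, 5), (115, 5)]

Answer: [(114, 5), (115, 5)]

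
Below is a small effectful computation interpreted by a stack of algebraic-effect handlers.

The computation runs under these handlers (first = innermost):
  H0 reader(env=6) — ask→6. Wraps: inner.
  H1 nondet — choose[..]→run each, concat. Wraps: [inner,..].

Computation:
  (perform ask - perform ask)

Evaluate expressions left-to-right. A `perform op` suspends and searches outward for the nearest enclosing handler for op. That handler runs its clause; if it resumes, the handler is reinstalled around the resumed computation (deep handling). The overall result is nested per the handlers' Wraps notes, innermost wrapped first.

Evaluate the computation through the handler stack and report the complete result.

Working:
ask @ H0 ⇒ 6
ask @ H0 ⇒ 6
H0 returns 0
H1 returns [0]
= [0]

Answer: [0]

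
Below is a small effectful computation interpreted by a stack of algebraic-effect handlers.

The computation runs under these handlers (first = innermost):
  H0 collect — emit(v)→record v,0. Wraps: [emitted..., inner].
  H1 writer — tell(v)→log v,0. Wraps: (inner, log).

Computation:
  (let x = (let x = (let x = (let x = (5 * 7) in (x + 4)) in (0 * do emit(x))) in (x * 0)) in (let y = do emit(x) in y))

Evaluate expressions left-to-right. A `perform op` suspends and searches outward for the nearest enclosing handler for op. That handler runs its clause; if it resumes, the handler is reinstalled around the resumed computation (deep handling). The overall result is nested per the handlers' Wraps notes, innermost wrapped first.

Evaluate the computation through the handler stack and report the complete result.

Evaluation trace:
emit(39) @ H0 ⇒ out+=39
emit(0) @ H0 ⇒ out+=0
H0 returns [39, 0, 0]
H1 returns ([39, 0, 0], ())
= ([39, 0, 0], ())

Answer: ([39, 0, 0], ())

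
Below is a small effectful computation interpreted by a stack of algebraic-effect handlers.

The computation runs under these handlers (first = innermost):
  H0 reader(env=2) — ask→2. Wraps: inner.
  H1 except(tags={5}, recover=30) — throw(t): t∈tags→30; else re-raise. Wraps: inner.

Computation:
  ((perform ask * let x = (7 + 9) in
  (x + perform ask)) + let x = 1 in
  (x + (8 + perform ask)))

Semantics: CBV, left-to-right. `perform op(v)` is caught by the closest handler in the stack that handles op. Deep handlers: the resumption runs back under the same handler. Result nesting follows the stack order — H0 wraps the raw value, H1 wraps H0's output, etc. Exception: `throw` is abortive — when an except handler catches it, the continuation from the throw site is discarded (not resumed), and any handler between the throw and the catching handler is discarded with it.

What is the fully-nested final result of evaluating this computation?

Step-by-step:
ask @ H0 ⇒ 2
ask @ H0 ⇒ 2
ask @ H0 ⇒ 2
H0 returns 47
H1 returns 47
= 47

Answer: 47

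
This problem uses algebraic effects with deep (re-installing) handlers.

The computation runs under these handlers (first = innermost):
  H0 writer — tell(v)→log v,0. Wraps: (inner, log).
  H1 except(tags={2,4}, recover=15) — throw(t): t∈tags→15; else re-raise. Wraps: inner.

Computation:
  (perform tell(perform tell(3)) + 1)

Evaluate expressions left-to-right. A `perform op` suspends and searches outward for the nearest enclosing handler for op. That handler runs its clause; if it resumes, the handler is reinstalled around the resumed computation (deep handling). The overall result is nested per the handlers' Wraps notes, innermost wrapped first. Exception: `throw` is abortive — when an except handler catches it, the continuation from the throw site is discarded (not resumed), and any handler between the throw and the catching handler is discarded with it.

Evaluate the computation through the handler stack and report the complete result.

Evaluation trace:
tell(3) @ H0 ⇒ log+=3
tell(0) @ H0 ⇒ log+=0
H0 returns (1, (3, 0))
H1 returns (1, (3, 0))
= (1, (3, 0))

Answer: (1, (3, 0))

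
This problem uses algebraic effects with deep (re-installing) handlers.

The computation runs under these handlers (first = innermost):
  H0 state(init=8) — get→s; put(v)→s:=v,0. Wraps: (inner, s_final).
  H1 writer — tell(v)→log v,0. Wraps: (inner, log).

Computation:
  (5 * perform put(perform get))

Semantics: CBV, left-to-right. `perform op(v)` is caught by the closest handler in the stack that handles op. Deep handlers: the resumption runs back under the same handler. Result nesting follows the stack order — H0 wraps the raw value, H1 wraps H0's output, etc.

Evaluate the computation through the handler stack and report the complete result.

Step-by-step:
get @ H0 ⇒ 8
put(8) @ H0 ⇒ s:=8
H0 returns (0, 8)
H1 returns ((0, 8), ())
= ((0, 8), ())

Answer: ((0, 8), ())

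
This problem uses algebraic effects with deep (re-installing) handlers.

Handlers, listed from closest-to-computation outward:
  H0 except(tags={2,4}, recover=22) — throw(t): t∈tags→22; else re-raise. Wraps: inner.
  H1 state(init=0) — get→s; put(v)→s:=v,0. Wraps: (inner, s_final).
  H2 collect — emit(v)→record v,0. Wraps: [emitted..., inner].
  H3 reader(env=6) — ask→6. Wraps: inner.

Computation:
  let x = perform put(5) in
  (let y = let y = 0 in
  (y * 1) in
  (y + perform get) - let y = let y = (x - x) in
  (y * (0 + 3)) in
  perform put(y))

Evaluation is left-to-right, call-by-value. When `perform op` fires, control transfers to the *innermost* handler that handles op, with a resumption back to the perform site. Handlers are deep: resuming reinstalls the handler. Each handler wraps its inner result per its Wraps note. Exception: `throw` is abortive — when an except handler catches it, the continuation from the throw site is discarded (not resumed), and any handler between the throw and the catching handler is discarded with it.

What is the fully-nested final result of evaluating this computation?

Answer: [(5, 0)]

Evaluation trace:
put(5) @ H1 ⇒ s:=5
get @ H1 ⇒ 5
put(0) @ H1 ⇒ s:=0
H0 returns 5
H1 returns (5, 0)
H2 returns [(5, 0)]
H3 returns [(5, 0)]
= [(5, 0)]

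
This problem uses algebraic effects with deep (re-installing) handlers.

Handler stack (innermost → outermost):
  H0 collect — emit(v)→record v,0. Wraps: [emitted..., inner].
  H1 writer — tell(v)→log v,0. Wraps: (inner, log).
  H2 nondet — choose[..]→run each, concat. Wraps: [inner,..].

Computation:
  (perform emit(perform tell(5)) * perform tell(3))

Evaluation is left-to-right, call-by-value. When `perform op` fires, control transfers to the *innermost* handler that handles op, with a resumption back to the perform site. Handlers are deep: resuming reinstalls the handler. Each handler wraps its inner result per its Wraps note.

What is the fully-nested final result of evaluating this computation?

Answer: [([0, 0], (5, 3))]

Evaluation trace:
tell(5) @ H1 ⇒ log+=5
emit(0) @ H0 ⇒ out+=0
tell(3) @ H1 ⇒ log+=3
H0 returns [0, 0]
H1 returns ([0, 0], (5, 3))
H2 returns [([0, 0], (5, 3))]
= [([0, 0], (5, 3))]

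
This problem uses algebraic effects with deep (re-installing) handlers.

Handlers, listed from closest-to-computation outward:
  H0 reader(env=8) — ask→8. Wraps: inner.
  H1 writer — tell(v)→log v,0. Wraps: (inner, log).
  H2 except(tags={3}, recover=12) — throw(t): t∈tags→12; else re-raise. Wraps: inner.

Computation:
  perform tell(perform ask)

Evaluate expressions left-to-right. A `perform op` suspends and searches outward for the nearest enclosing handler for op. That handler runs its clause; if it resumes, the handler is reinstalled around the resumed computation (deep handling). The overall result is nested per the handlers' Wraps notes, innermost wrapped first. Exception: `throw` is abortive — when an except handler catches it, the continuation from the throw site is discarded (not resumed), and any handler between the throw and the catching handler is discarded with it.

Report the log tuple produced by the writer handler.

Answer: (8)

Step-by-step:
ask @ H0 ⇒ 8
tell(8) @ H1 ⇒ log+=8
H0 returns 0
H1 returns (0, (8))
H2 returns (0, (8))
= (0, (8))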